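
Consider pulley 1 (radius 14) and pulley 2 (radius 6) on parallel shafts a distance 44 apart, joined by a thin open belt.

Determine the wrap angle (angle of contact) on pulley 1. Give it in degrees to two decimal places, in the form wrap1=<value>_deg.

open belt: β = asin((r2−r1)/C) = asin(-8/44) = -10.4757°
wrap1 = π − 2β = 200.9514°
wrap2 = π + 2β = 159.0486°

wrap1=200.95_deg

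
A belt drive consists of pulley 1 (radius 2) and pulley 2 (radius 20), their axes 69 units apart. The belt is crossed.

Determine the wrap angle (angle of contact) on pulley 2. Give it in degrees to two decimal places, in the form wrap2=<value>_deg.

wrap2=217.19_deg

crossed belt: β = asin((r1+r2)/C) = asin(22/69) = 18.5928°
wrap1 = wrap2 = π + 2β = 217.1856°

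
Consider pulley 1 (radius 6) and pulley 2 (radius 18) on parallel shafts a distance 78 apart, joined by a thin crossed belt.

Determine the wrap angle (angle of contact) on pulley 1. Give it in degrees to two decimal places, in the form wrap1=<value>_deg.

crossed belt: β = asin((r1+r2)/C) = asin(24/78) = 17.9202°
wrap1 = wrap2 = π + 2β = 215.8404°

wrap1=215.84_deg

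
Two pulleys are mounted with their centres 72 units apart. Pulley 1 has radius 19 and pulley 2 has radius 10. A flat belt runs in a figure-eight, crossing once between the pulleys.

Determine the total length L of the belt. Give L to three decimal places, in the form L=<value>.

L=246.953

crossed belt: β = asin((r1+r2)/C) = asin(29/72) = 23.7519°
wrap1 = wrap2 = π + 2β = 227.5039°
tangent length = C·cosβ = 65.9014
L = (r1+r2)·wrap + 2·C·cosβ = 29·3.9707 + 2·65.9014 = 246.9530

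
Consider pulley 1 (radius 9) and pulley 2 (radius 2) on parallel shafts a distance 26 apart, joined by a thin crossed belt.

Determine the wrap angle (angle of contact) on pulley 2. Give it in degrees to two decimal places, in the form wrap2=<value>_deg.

crossed belt: β = asin((r1+r2)/C) = asin(11/26) = 25.0290°
wrap1 = wrap2 = π + 2β = 230.0580°

wrap2=230.06_deg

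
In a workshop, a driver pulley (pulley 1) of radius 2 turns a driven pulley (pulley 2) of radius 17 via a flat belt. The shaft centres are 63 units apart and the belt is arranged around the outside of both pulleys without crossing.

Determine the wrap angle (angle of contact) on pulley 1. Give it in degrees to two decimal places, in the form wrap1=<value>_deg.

open belt: β = asin((r2−r1)/C) = asin(15/63) = 13.7741°
wrap1 = π − 2β = 152.4517°
wrap2 = π + 2β = 207.5483°

wrap1=152.45_deg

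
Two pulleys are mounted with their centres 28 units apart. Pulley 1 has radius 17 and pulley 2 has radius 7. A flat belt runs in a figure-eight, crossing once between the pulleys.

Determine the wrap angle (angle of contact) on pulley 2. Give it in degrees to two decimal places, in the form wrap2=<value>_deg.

crossed belt: β = asin((r1+r2)/C) = asin(24/28) = 58.9973°
wrap1 = wrap2 = π + 2β = 297.9946°

wrap2=297.99_deg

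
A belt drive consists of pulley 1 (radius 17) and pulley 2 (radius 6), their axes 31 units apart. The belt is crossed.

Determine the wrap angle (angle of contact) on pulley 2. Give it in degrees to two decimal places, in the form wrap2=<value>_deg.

crossed belt: β = asin((r1+r2)/C) = asin(23/31) = 47.8966°
wrap1 = wrap2 = π + 2β = 275.7931°

wrap2=275.79_deg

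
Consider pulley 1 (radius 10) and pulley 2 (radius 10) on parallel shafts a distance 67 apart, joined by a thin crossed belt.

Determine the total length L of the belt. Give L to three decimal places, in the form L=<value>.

crossed belt: β = asin((r1+r2)/C) = asin(20/67) = 17.3680°
wrap1 = wrap2 = π + 2β = 214.7360°
tangent length = C·cosβ = 63.9453
L = (r1+r2)·wrap + 2·C·cosβ = 20·3.7478 + 2·63.9453 = 202.8476

L=202.848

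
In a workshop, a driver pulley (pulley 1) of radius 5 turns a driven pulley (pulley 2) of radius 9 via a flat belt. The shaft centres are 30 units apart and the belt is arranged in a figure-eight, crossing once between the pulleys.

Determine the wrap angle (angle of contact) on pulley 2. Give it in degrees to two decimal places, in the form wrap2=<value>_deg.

wrap2=235.64_deg

crossed belt: β = asin((r1+r2)/C) = asin(14/30) = 27.8181°
wrap1 = wrap2 = π + 2β = 235.6363°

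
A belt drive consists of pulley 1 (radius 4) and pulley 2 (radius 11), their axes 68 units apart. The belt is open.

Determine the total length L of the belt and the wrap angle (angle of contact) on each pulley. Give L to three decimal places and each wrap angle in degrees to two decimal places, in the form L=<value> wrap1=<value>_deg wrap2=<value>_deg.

open belt: β = asin((r2−r1)/C) = asin(7/68) = 5.9086°
wrap1 = π − 2β = 168.1829°
wrap2 = π + 2β = 191.8171°
tangent length = C·cosβ = 67.6387
L = r1·wrap1 + r2·wrap2 + 2·C·cosβ = 4·2.9353 + 11·3.3478 + 2·67.6387 = 183.8451

L=183.845 wrap1=168.18_deg wrap2=191.82_deg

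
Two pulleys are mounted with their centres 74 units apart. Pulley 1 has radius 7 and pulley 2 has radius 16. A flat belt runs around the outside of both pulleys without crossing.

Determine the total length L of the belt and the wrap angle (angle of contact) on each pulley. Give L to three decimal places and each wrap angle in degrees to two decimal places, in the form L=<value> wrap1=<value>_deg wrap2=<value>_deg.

L=221.353 wrap1=166.03_deg wrap2=193.97_deg

open belt: β = asin((r2−r1)/C) = asin(9/74) = 6.9857°
wrap1 = π − 2β = 166.0286°
wrap2 = π + 2β = 193.9714°
tangent length = C·cosβ = 73.4507
L = r1·wrap1 + r2·wrap2 + 2·C·cosβ = 7·2.8977 + 16·3.3854 + 2·73.4507 = 221.3526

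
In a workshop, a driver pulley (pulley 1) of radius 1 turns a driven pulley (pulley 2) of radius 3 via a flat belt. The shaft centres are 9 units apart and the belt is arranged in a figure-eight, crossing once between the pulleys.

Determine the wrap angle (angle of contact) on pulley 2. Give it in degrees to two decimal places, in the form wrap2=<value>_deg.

crossed belt: β = asin((r1+r2)/C) = asin(4/9) = 26.3878°
wrap1 = wrap2 = π + 2β = 232.7756°

wrap2=232.78_deg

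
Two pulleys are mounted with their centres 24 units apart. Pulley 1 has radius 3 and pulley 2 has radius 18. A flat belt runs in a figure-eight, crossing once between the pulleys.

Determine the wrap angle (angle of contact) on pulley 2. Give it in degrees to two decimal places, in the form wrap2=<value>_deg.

crossed belt: β = asin((r1+r2)/C) = asin(21/24) = 61.0450°
wrap1 = wrap2 = π + 2β = 302.0900°

wrap2=302.09_deg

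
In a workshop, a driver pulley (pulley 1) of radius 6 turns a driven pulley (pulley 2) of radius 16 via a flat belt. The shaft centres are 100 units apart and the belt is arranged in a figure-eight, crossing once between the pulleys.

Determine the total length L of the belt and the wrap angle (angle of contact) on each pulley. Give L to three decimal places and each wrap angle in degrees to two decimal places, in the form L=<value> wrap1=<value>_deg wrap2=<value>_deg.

L=273.975 wrap1=205.42_deg wrap2=205.42_deg

crossed belt: β = asin((r1+r2)/C) = asin(22/100) = 12.7090°
wrap1 = wrap2 = π + 2β = 205.4181°
tangent length = C·cosβ = 97.5500
L = (r1+r2)·wrap + 2·C·cosβ = 22·3.5852 + 2·97.5500 = 273.9748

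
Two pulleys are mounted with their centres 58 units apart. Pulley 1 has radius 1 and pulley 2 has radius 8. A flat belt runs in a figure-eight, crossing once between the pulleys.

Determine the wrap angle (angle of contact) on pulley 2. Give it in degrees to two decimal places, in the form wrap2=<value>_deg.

crossed belt: β = asin((r1+r2)/C) = asin(9/58) = 8.9268°
wrap1 = wrap2 = π + 2β = 197.8536°

wrap2=197.85_deg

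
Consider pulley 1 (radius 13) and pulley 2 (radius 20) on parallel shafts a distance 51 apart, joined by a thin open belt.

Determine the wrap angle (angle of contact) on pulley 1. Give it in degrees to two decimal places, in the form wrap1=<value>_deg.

wrap1=164.22_deg

open belt: β = asin((r2−r1)/C) = asin(7/51) = 7.8890°
wrap1 = π − 2β = 164.2219°
wrap2 = π + 2β = 195.7781°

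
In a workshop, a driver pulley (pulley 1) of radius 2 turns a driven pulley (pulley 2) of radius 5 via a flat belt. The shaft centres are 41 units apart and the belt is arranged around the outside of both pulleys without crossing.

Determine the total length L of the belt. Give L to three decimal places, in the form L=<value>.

open belt: β = asin((r2−r1)/C) = asin(3/41) = 4.1961°
wrap1 = π − 2β = 171.6078°
wrap2 = π + 2β = 188.3922°
tangent length = C·cosβ = 40.8901
L = r1·wrap1 + r2·wrap2 + 2·C·cosβ = 2·2.9951 + 5·3.2881 + 2·40.8901 = 104.2108

L=104.211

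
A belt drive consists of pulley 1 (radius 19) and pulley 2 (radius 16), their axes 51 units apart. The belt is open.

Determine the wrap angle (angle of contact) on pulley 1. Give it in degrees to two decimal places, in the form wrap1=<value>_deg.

open belt: β = asin((r2−r1)/C) = asin(-3/51) = -3.3723°
wrap1 = π − 2β = 186.7446°
wrap2 = π + 2β = 173.2554°

wrap1=186.74_deg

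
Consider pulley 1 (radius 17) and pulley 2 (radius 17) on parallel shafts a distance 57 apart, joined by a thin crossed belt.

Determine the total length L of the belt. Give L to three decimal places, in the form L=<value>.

L=241.773

crossed belt: β = asin((r1+r2)/C) = asin(34/57) = 36.6190°
wrap1 = wrap2 = π + 2β = 253.2380°
tangent length = C·cosβ = 45.7493
L = (r1+r2)·wrap + 2·C·cosβ = 34·4.4198 + 2·45.7493 = 241.7731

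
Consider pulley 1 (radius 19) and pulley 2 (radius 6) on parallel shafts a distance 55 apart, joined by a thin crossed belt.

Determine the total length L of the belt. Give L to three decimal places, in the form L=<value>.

crossed belt: β = asin((r1+r2)/C) = asin(25/55) = 27.0357°
wrap1 = wrap2 = π + 2β = 234.0714°
tangent length = C·cosβ = 48.9898
L = (r1+r2)·wrap + 2·C·cosβ = 25·4.0853 + 2·48.9898 = 200.1125

L=200.112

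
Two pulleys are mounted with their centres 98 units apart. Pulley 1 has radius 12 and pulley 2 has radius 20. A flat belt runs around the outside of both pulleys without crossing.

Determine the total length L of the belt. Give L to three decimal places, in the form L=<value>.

L=297.184

open belt: β = asin((r2−r1)/C) = asin(8/98) = 4.6824°
wrap1 = π − 2β = 170.6352°
wrap2 = π + 2β = 189.3648°
tangent length = C·cosβ = 97.6729
L = r1·wrap1 + r2·wrap2 + 2·C·cosβ = 12·2.9781 + 20·3.3050 + 2·97.6729 = 297.1844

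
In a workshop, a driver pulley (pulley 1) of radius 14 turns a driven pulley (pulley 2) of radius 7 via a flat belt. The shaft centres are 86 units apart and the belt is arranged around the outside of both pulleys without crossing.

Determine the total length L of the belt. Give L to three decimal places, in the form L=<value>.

open belt: β = asin((r2−r1)/C) = asin(-7/86) = -4.6688°
wrap1 = π − 2β = 189.3375°
wrap2 = π + 2β = 170.6625°
tangent length = C·cosβ = 85.7146
L = r1·wrap1 + r2·wrap2 + 2·C·cosβ = 14·3.3046 + 7·2.9786 + 2·85.7146 = 238.5435

L=238.544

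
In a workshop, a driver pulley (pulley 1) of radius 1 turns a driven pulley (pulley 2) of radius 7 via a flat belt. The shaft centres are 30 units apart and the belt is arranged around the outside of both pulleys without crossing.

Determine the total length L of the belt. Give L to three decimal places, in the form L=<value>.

open belt: β = asin((r2−r1)/C) = asin(6/30) = 11.5370°
wrap1 = π − 2β = 156.9261°
wrap2 = π + 2β = 203.0739°
tangent length = C·cosβ = 29.3939
L = r1·wrap1 + r2·wrap2 + 2·C·cosβ = 1·2.7389 + 7·3.5443 + 2·29.3939 = 86.3368

L=86.337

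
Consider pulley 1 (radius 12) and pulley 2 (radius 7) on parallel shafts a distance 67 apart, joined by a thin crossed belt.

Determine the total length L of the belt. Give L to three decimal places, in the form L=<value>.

crossed belt: β = asin((r1+r2)/C) = asin(19/67) = 16.4741°
wrap1 = wrap2 = π + 2β = 212.9482°
tangent length = C·cosβ = 64.2495
L = (r1+r2)·wrap + 2·C·cosβ = 19·3.7166 + 2·64.2495 = 199.1153

L=199.115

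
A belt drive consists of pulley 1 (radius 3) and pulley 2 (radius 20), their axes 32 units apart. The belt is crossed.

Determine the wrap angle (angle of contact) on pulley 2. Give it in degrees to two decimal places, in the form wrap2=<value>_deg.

wrap2=271.90_deg

crossed belt: β = asin((r1+r2)/C) = asin(23/32) = 45.9514°
wrap1 = wrap2 = π + 2β = 271.9027°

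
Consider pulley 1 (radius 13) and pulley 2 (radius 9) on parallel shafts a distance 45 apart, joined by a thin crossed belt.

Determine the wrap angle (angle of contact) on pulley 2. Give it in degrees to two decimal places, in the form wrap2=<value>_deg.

wrap2=238.54_deg

crossed belt: β = asin((r1+r2)/C) = asin(22/45) = 29.2676°
wrap1 = wrap2 = π + 2β = 238.5352°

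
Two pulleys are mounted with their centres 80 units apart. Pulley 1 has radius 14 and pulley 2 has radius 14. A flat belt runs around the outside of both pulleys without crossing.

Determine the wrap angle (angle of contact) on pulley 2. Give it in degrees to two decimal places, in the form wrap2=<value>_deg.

open belt: β = asin((r2−r1)/C) = asin(0/80) = 0.0000°
wrap1 = π − 2β = 180.0000°
wrap2 = π + 2β = 180.0000°

wrap2=180.00_deg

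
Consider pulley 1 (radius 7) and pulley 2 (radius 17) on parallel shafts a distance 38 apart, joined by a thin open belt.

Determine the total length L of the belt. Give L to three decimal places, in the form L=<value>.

L=154.045

open belt: β = asin((r2−r1)/C) = asin(10/38) = 15.2575°
wrap1 = π − 2β = 149.4850°
wrap2 = π + 2β = 210.5150°
tangent length = C·cosβ = 36.6606
L = r1·wrap1 + r2·wrap2 + 2·C·cosβ = 7·2.6090 + 17·3.6742 + 2·36.6606 = 154.0453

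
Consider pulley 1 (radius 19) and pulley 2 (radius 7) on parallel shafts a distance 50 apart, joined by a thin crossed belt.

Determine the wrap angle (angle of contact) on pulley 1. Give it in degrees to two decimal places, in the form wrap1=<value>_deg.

wrap1=242.66_deg

crossed belt: β = asin((r1+r2)/C) = asin(26/50) = 31.3323°
wrap1 = wrap2 = π + 2β = 242.6645°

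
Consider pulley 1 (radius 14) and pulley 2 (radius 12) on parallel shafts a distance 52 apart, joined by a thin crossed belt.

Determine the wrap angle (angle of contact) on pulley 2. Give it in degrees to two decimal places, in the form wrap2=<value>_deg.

wrap2=240.00_deg

crossed belt: β = asin((r1+r2)/C) = asin(26/52) = 30.0000°
wrap1 = wrap2 = π + 2β = 240.0000°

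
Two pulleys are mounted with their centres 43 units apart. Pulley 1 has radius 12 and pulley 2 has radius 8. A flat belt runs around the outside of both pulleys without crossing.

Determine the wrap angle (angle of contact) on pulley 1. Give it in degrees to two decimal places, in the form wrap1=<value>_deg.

wrap1=190.68_deg

open belt: β = asin((r2−r1)/C) = asin(-4/43) = -5.3376°
wrap1 = π − 2β = 190.6751°
wrap2 = π + 2β = 169.3249°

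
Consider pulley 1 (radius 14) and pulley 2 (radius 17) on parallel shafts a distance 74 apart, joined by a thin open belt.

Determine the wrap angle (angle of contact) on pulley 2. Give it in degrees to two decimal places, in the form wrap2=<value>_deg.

wrap2=184.65_deg

open belt: β = asin((r2−r1)/C) = asin(3/74) = 2.3234°
wrap1 = π − 2β = 175.3531°
wrap2 = π + 2β = 184.6469°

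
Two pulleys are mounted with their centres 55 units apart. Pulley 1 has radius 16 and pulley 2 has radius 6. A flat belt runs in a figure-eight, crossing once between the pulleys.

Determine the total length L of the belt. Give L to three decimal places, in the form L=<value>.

crossed belt: β = asin((r1+r2)/C) = asin(22/55) = 23.5782°
wrap1 = wrap2 = π + 2β = 227.1564°
tangent length = C·cosβ = 50.4083
L = (r1+r2)·wrap + 2·C·cosβ = 22·3.9646 + 2·50.4083 = 188.0384

L=188.038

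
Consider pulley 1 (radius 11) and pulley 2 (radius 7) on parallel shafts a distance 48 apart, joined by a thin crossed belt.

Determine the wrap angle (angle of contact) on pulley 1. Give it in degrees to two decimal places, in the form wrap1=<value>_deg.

crossed belt: β = asin((r1+r2)/C) = asin(18/48) = 22.0243°
wrap1 = wrap2 = π + 2β = 224.0486°

wrap1=224.05_deg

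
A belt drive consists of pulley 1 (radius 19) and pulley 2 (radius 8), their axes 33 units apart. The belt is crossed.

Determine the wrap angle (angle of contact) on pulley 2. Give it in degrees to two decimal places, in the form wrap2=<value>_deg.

wrap2=289.81_deg

crossed belt: β = asin((r1+r2)/C) = asin(27/33) = 54.9032°
wrap1 = wrap2 = π + 2β = 289.8064°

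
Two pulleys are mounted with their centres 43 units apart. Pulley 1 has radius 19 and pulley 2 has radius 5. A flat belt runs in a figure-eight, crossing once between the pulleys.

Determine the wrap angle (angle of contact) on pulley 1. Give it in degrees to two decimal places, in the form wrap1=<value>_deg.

wrap1=247.85_deg

crossed belt: β = asin((r1+r2)/C) = asin(24/43) = 33.9272°
wrap1 = wrap2 = π + 2β = 247.8545°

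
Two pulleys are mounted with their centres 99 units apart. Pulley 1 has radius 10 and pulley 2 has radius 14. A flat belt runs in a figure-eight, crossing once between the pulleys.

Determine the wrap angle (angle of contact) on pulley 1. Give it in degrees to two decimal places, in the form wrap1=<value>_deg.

wrap1=208.06_deg

crossed belt: β = asin((r1+r2)/C) = asin(24/99) = 14.0297°
wrap1 = wrap2 = π + 2β = 208.0593°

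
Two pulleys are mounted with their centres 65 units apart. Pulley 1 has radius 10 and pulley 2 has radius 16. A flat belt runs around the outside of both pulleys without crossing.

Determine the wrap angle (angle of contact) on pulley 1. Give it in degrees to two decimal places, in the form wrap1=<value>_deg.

open belt: β = asin((r2−r1)/C) = asin(6/65) = 5.2964°
wrap1 = π − 2β = 169.4072°
wrap2 = π + 2β = 190.5928°

wrap1=169.41_deg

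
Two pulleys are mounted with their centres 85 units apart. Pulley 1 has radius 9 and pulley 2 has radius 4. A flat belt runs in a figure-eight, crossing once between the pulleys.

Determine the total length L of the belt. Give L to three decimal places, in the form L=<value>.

L=212.833

crossed belt: β = asin((r1+r2)/C) = asin(13/85) = 8.7974°
wrap1 = wrap2 = π + 2β = 197.5948°
tangent length = C·cosβ = 84.0000
L = (r1+r2)·wrap + 2·C·cosβ = 13·3.4487 + 2·84.0000 = 212.8328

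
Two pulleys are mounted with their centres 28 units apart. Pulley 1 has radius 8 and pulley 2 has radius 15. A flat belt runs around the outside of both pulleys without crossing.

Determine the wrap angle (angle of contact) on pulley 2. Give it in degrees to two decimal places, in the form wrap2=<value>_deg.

wrap2=208.96_deg

open belt: β = asin((r2−r1)/C) = asin(7/28) = 14.4775°
wrap1 = π − 2β = 151.0450°
wrap2 = π + 2β = 208.9550°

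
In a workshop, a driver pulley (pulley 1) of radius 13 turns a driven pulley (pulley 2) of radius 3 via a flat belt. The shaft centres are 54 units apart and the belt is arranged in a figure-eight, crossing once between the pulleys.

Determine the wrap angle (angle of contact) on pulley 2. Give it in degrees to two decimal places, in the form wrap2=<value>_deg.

crossed belt: β = asin((r1+r2)/C) = asin(16/54) = 17.2353°
wrap1 = wrap2 = π + 2β = 214.4706°

wrap2=214.47_deg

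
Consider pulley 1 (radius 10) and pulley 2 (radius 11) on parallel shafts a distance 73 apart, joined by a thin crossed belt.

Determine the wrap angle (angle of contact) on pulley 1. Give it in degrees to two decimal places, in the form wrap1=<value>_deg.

crossed belt: β = asin((r1+r2)/C) = asin(21/73) = 16.7186°
wrap1 = wrap2 = π + 2β = 213.4372°

wrap1=213.44_deg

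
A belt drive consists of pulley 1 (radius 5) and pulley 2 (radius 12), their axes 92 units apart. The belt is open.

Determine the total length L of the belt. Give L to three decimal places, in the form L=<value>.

open belt: β = asin((r2−r1)/C) = asin(7/92) = 4.3637°
wrap1 = π − 2β = 171.2726°
wrap2 = π + 2β = 188.7274°
tangent length = C·cosβ = 91.7333
L = r1·wrap1 + r2·wrap2 + 2·C·cosβ = 5·2.9893 + 12·3.2939 + 2·91.7333 = 237.9399

L=237.940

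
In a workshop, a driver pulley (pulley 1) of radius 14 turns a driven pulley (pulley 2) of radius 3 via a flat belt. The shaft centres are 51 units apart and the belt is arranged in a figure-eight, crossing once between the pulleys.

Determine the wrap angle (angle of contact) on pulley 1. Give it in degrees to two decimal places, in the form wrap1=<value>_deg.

crossed belt: β = asin((r1+r2)/C) = asin(17/51) = 19.4712°
wrap1 = wrap2 = π + 2β = 218.9424°

wrap1=218.94_deg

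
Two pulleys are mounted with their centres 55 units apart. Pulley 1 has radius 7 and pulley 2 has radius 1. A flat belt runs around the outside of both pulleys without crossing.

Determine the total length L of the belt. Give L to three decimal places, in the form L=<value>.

L=135.788

open belt: β = asin((r2−r1)/C) = asin(-6/55) = -6.2629°
wrap1 = π − 2β = 192.5258°
wrap2 = π + 2β = 167.4742°
tangent length = C·cosβ = 54.6717
L = r1·wrap1 + r2·wrap2 + 2·C·cosβ = 7·3.3602 + 1·2.9230 + 2·54.6717 = 135.7879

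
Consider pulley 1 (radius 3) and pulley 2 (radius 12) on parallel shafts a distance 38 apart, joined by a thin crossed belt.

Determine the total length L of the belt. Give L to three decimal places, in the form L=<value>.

L=129.126

crossed belt: β = asin((r1+r2)/C) = asin(15/38) = 23.2496°
wrap1 = wrap2 = π + 2β = 226.4991°
tangent length = C·cosβ = 34.9142
L = (r1+r2)·wrap + 2·C·cosβ = 15·3.9532 + 2·34.9142 = 129.1257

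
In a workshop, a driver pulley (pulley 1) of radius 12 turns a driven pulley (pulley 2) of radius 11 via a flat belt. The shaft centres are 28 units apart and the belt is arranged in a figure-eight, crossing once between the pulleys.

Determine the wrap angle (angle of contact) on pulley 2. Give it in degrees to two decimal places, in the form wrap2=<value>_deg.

crossed belt: β = asin((r1+r2)/C) = asin(23/28) = 55.2281°
wrap1 = wrap2 = π + 2β = 290.4561°

wrap2=290.46_deg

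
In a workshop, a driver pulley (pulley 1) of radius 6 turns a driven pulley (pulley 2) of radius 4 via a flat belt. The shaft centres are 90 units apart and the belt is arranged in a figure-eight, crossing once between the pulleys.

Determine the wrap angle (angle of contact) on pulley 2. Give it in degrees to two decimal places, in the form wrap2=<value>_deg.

wrap2=192.76_deg

crossed belt: β = asin((r1+r2)/C) = asin(10/90) = 6.3794°
wrap1 = wrap2 = π + 2β = 192.7587°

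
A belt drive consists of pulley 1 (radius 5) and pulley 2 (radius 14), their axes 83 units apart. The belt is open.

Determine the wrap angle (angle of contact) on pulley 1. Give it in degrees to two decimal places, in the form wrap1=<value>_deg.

wrap1=167.55_deg

open belt: β = asin((r2−r1)/C) = asin(9/83) = 6.2250°
wrap1 = π − 2β = 167.5499°
wrap2 = π + 2β = 192.4501°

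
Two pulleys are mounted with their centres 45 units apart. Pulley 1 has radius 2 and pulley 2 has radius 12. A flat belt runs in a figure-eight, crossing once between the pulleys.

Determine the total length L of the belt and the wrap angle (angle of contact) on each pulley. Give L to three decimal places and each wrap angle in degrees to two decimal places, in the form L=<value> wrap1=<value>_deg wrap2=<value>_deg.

L=138.374 wrap1=216.25_deg wrap2=216.25_deg

crossed belt: β = asin((r1+r2)/C) = asin(14/45) = 18.1262°
wrap1 = wrap2 = π + 2β = 216.2524°
tangent length = C·cosβ = 42.7668
L = (r1+r2)·wrap + 2·C·cosβ = 14·3.7743 + 2·42.7668 = 138.3741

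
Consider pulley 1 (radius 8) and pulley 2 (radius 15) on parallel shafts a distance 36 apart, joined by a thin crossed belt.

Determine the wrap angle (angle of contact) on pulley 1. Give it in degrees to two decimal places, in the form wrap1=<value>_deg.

crossed belt: β = asin((r1+r2)/C) = asin(23/36) = 39.7090°
wrap1 = wrap2 = π + 2β = 259.4180°

wrap1=259.42_deg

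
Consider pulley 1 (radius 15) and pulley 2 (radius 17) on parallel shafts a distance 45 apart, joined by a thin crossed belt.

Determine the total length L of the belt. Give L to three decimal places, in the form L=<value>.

crossed belt: β = asin((r1+r2)/C) = asin(32/45) = 45.3254°
wrap1 = wrap2 = π + 2β = 270.6508°
tangent length = C·cosβ = 31.6386
L = (r1+r2)·wrap + 2·C·cosβ = 32·4.7237 + 2·31.6386 = 214.4371

L=214.437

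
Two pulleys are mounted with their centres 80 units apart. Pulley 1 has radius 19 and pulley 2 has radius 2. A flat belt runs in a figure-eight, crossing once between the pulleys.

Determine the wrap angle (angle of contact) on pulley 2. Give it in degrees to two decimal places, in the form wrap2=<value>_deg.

crossed belt: β = asin((r1+r2)/C) = asin(21/80) = 15.2185°
wrap1 = wrap2 = π + 2β = 210.4369°

wrap2=210.44_deg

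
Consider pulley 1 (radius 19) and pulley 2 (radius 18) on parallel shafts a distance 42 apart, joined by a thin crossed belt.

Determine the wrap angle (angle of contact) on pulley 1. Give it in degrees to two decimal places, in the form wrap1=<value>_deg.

wrap1=303.51_deg

crossed belt: β = asin((r1+r2)/C) = asin(37/42) = 61.7575°
wrap1 = wrap2 = π + 2β = 303.5149°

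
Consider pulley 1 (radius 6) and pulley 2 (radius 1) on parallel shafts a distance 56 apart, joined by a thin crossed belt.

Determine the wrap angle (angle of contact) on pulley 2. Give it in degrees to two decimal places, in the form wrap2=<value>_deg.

crossed belt: β = asin((r1+r2)/C) = asin(7/56) = 7.1808°
wrap1 = wrap2 = π + 2β = 194.3615°

wrap2=194.36_deg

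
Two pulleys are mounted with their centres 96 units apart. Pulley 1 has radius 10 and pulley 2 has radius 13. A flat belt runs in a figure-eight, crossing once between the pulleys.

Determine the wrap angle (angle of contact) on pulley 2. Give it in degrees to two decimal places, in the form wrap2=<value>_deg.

crossed belt: β = asin((r1+r2)/C) = asin(23/96) = 13.8619°
wrap1 = wrap2 = π + 2β = 207.7239°

wrap2=207.72_deg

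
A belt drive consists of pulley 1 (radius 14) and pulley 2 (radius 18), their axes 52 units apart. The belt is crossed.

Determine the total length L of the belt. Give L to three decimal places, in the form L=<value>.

crossed belt: β = asin((r1+r2)/C) = asin(32/52) = 37.9799°
wrap1 = wrap2 = π + 2β = 255.9597°
tangent length = C·cosβ = 40.9878
L = (r1+r2)·wrap + 2·C·cosβ = 32·4.4673 + 2·40.9878 = 224.9305

L=224.930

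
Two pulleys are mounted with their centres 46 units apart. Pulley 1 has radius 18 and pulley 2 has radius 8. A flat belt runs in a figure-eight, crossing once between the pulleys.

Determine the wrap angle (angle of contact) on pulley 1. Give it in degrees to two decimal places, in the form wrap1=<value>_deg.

wrap1=248.83_deg

crossed belt: β = asin((r1+r2)/C) = asin(26/46) = 34.4174°
wrap1 = wrap2 = π + 2β = 248.8348°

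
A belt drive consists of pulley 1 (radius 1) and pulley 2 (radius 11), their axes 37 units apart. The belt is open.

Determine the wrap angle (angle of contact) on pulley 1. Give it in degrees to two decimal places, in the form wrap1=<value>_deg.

open belt: β = asin((r2−r1)/C) = asin(10/37) = 15.6804°
wrap1 = π − 2β = 148.6393°
wrap2 = π + 2β = 211.3607°

wrap1=148.64_deg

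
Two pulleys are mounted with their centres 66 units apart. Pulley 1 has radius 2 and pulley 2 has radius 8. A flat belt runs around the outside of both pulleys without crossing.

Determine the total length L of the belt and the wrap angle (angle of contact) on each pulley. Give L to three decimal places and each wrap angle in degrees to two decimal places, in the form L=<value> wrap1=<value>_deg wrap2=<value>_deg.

L=163.962 wrap1=169.57_deg wrap2=190.43_deg

open belt: β = asin((r2−r1)/C) = asin(6/66) = 5.2159°
wrap1 = π − 2β = 169.5682°
wrap2 = π + 2β = 190.4318°
tangent length = C·cosβ = 65.7267
L = r1·wrap1 + r2·wrap2 + 2·C·cosβ = 2·2.9595 + 8·3.3237 + 2·65.7267 = 163.9618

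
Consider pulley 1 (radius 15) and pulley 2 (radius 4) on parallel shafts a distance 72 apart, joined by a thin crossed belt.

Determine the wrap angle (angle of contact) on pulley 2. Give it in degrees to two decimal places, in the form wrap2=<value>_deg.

wrap2=210.60_deg

crossed belt: β = asin((r1+r2)/C) = asin(19/72) = 15.3009°
wrap1 = wrap2 = π + 2β = 210.6019°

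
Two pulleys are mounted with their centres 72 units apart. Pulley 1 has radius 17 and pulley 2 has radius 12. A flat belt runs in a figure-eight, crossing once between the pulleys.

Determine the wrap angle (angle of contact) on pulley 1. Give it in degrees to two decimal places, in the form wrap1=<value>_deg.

wrap1=227.50_deg

crossed belt: β = asin((r1+r2)/C) = asin(29/72) = 23.7519°
wrap1 = wrap2 = π + 2β = 227.5039°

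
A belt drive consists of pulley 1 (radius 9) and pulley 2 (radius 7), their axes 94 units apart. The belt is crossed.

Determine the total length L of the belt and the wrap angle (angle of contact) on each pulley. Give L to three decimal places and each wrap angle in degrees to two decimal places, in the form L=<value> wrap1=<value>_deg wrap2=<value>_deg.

crossed belt: β = asin((r1+r2)/C) = asin(16/94) = 9.8002°
wrap1 = wrap2 = π + 2β = 199.6004°
tangent length = C·cosβ = 92.6283
L = (r1+r2)·wrap + 2·C·cosβ = 16·3.4837 + 2·92.6283 = 240.9955

L=240.996 wrap1=199.60_deg wrap2=199.60_deg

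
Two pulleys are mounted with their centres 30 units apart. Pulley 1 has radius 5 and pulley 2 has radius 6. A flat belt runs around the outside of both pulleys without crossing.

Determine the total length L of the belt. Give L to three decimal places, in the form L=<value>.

open belt: β = asin((r2−r1)/C) = asin(1/30) = 1.9102°
wrap1 = π − 2β = 176.1796°
wrap2 = π + 2β = 183.8204°
tangent length = C·cosβ = 29.9833
L = r1·wrap1 + r2·wrap2 + 2·C·cosβ = 5·3.0749 + 6·3.2083 + 2·29.9833 = 94.5909

L=94.591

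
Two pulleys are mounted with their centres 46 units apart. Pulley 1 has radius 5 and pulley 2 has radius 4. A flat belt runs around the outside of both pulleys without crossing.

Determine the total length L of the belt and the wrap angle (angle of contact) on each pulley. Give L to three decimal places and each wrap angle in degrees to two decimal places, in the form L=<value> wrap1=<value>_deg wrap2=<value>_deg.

L=120.296 wrap1=182.49_deg wrap2=177.51_deg

open belt: β = asin((r2−r1)/C) = asin(-1/46) = -1.2457°
wrap1 = π − 2β = 182.4913°
wrap2 = π + 2β = 177.5087°
tangent length = C·cosβ = 45.9891
L = r1·wrap1 + r2·wrap2 + 2·C·cosβ = 5·3.1851 + 4·3.0981 + 2·45.9891 = 120.2961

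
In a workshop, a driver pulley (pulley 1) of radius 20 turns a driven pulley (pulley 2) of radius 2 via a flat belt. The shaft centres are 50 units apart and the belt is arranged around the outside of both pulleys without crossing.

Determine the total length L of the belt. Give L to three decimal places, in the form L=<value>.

L=175.668

open belt: β = asin((r2−r1)/C) = asin(-18/50) = -21.1002°
wrap1 = π − 2β = 222.2004°
wrap2 = π + 2β = 137.7996°
tangent length = C·cosβ = 46.6476
L = r1·wrap1 + r2·wrap2 + 2·C·cosβ = 20·3.8781 + 2·2.4051 + 2·46.6476 = 175.6679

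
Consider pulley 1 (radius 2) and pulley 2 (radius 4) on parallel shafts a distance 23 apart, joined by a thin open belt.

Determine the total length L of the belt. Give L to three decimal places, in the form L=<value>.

L=65.024

open belt: β = asin((r2−r1)/C) = asin(2/23) = 4.9885°
wrap1 = π − 2β = 170.0229°
wrap2 = π + 2β = 189.9771°
tangent length = C·cosβ = 22.9129
L = r1·wrap1 + r2·wrap2 + 2·C·cosβ = 2·2.9675 + 4·3.3157 + 2·22.9129 = 65.0236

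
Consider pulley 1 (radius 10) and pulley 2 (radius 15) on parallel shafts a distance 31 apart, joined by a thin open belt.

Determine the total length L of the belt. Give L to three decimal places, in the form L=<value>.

L=141.348

open belt: β = asin((r2−r1)/C) = asin(5/31) = 9.2818°
wrap1 = π − 2β = 161.4364°
wrap2 = π + 2β = 198.5636°
tangent length = C·cosβ = 30.5941
L = r1·wrap1 + r2·wrap2 + 2·C·cosβ = 10·2.8176 + 15·3.4656 + 2·30.5941 = 141.3480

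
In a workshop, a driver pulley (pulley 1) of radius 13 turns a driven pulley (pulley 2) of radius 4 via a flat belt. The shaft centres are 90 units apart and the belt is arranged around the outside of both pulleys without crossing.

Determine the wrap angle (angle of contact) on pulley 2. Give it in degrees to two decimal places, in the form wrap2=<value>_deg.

open belt: β = asin((r2−r1)/C) = asin(-9/90) = -5.7392°
wrap1 = π − 2β = 191.4783°
wrap2 = π + 2β = 168.5217°

wrap2=168.52_deg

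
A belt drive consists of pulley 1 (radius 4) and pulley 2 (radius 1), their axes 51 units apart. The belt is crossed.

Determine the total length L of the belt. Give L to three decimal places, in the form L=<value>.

L=118.199

crossed belt: β = asin((r1+r2)/C) = asin(5/51) = 5.6263°
wrap1 = wrap2 = π + 2β = 191.2525°
tangent length = C·cosβ = 50.7543
L = (r1+r2)·wrap + 2·C·cosβ = 5·3.3380 + 2·50.7543 = 118.1986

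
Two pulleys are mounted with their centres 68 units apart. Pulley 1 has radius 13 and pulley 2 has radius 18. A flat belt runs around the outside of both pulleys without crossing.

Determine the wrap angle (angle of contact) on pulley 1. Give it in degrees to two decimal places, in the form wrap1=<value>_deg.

open belt: β = asin((r2−r1)/C) = asin(5/68) = 4.2167°
wrap1 = π − 2β = 171.5665°
wrap2 = π + 2β = 188.4335°

wrap1=171.57_deg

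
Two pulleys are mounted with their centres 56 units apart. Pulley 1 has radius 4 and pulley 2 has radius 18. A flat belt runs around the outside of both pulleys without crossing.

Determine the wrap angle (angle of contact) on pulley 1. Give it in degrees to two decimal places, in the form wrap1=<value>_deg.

open belt: β = asin((r2−r1)/C) = asin(14/56) = 14.4775°
wrap1 = π − 2β = 151.0450°
wrap2 = π + 2β = 208.9550°

wrap1=151.04_deg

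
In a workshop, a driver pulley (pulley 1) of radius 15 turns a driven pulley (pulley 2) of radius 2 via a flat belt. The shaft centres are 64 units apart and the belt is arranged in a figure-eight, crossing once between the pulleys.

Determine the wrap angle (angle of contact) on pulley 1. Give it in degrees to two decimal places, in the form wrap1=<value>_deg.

wrap1=210.81_deg

crossed belt: β = asin((r1+r2)/C) = asin(17/64) = 15.4041°
wrap1 = wrap2 = π + 2β = 210.8082°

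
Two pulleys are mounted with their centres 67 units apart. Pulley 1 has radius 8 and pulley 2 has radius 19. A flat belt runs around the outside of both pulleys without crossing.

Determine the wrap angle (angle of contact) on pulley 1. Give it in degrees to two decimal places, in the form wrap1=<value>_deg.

open belt: β = asin((r2−r1)/C) = asin(11/67) = 9.4496°
wrap1 = π − 2β = 161.1009°
wrap2 = π + 2β = 198.8991°

wrap1=161.10_deg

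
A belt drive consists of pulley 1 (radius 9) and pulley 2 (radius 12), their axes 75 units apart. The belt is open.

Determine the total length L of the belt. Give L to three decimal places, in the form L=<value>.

open belt: β = asin((r2−r1)/C) = asin(3/75) = 2.2924°
wrap1 = π − 2β = 175.4151°
wrap2 = π + 2β = 184.5849°
tangent length = C·cosβ = 74.9400
L = r1·wrap1 + r2·wrap2 + 2·C·cosβ = 9·3.0616 + 12·3.2216 + 2·74.9400 = 216.0935

L=216.093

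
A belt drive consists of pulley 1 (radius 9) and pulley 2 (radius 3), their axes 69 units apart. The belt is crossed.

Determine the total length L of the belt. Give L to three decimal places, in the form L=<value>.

L=177.791

crossed belt: β = asin((r1+r2)/C) = asin(12/69) = 10.0154°
wrap1 = wrap2 = π + 2β = 200.0308°
tangent length = C·cosβ = 67.9485
L = (r1+r2)·wrap + 2·C·cosβ = 12·3.4912 + 2·67.9485 = 177.7914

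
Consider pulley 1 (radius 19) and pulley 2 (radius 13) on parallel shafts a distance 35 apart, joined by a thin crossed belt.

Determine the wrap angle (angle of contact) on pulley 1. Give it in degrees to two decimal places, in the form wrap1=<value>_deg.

crossed belt: β = asin((r1+r2)/C) = asin(32/35) = 66.1045°
wrap1 = wrap2 = π + 2β = 312.2090°

wrap1=312.21_deg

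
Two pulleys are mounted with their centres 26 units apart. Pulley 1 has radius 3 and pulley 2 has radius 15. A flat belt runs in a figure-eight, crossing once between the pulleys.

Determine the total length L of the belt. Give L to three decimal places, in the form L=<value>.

crossed belt: β = asin((r1+r2)/C) = asin(18/26) = 43.8131°
wrap1 = wrap2 = π + 2β = 267.6261°
tangent length = C·cosβ = 18.7617
L = (r1+r2)·wrap + 2·C·cosβ = 18·4.6710 + 2·18.7617 = 121.6006

L=121.601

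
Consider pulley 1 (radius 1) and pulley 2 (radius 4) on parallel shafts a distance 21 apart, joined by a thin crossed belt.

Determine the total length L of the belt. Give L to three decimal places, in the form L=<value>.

crossed belt: β = asin((r1+r2)/C) = asin(5/21) = 13.7741°
wrap1 = wrap2 = π + 2β = 207.5483°
tangent length = C·cosβ = 20.3961
L = (r1+r2)·wrap + 2·C·cosβ = 5·3.6224 + 2·20.3961 = 58.9042

L=58.904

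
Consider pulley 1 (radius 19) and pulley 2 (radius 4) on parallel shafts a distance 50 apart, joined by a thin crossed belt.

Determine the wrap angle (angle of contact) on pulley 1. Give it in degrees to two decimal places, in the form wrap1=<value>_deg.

crossed belt: β = asin((r1+r2)/C) = asin(23/50) = 27.3871°
wrap1 = wrap2 = π + 2β = 234.7742°

wrap1=234.77_deg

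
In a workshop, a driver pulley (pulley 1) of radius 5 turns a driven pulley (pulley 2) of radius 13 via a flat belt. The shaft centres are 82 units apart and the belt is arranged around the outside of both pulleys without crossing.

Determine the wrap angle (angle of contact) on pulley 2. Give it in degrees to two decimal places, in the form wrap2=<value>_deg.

wrap2=191.20_deg

open belt: β = asin((r2−r1)/C) = asin(8/82) = 5.5987°
wrap1 = π − 2β = 168.8025°
wrap2 = π + 2β = 191.1975°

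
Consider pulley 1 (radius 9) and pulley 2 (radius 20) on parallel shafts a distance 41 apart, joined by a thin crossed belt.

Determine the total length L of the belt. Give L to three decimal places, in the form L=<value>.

L=194.642

crossed belt: β = asin((r1+r2)/C) = asin(29/41) = 45.0170°
wrap1 = wrap2 = π + 2β = 270.0341°
tangent length = C·cosβ = 28.9828
L = (r1+r2)·wrap + 2·C·cosβ = 29·4.7130 + 2·28.9828 = 194.6420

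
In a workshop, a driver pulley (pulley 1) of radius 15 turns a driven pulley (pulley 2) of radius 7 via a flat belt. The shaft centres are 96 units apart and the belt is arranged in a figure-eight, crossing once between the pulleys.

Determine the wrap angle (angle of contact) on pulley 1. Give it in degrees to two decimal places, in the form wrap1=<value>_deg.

wrap1=206.50_deg

crossed belt: β = asin((r1+r2)/C) = asin(22/96) = 13.2480°
wrap1 = wrap2 = π + 2β = 206.4960°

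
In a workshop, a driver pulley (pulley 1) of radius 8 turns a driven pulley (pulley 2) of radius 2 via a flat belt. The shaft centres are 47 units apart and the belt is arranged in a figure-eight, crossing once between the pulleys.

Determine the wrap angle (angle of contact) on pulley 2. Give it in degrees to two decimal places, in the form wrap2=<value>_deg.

crossed belt: β = asin((r1+r2)/C) = asin(10/47) = 12.2845°
wrap1 = wrap2 = π + 2β = 204.5690°

wrap2=204.57_deg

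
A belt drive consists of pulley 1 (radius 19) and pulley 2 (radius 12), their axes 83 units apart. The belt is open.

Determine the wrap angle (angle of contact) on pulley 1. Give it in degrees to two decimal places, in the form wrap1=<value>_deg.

wrap1=189.68_deg

open belt: β = asin((r2−r1)/C) = asin(-7/83) = -4.8379°
wrap1 = π − 2β = 189.6758°
wrap2 = π + 2β = 170.3242°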